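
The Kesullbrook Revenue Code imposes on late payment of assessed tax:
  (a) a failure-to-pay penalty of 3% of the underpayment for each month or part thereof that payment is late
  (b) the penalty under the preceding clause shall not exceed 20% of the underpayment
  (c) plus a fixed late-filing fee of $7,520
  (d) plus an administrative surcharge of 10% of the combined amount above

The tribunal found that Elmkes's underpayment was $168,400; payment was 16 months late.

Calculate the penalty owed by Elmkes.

Accrued rate: 3% × 16 = 48%, capped at 20% → 20%
Failure-to-pay penalty: 20% of $168,400 = $33,680
Penalty before surcharge: $33,680 + $7,520 = $41,200
Administrative surcharge: 10% of $41,200 = $4,120
Total penalty: $41,200 + $4,120 = $45,320

$45,320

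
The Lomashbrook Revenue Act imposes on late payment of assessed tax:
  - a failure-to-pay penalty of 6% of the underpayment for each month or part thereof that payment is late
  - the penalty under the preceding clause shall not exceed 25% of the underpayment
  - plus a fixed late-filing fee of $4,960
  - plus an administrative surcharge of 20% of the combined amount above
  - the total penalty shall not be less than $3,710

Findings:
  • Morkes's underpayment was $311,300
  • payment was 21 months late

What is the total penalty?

$99,342

Accrued rate: 6% × 21 = 126%, capped at 25% → 25%
Failure-to-pay penalty: 25% of $311,300 = $77,825
Penalty before surcharge: $77,825 + $4,960 = $82,785
Administrative surcharge: 20% of $82,785 = $16,557
Total penalty: $82,785 + $16,557 = $99,342
Minimum $3,710: $99,342 meets the minimum, no increase.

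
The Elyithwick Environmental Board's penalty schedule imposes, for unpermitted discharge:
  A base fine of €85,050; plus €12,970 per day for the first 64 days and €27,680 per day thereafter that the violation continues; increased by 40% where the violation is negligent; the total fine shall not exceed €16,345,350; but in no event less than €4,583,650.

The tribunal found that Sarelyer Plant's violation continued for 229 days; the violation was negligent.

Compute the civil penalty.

First 64 days: 64 × €12,970 = €830,080
Remaining days: (229 − 64) × €27,680 = €4,567,200
Per-day component: €830,080 + €4,567,200 = €5,397,280
Base plus per-day: €85,050 + €5,397,280 = €5,482,330
Enhancement: 40% of €5,482,330 = €2,192,932
Enhanced fine: €5,482,330 + €2,192,932 = €7,675,262
Cap at €16,345,350: €7,675,262 is within the cap, no reduction.
Minimum €4,583,650: €7,675,262 meets the minimum, no increase.

€7,675,262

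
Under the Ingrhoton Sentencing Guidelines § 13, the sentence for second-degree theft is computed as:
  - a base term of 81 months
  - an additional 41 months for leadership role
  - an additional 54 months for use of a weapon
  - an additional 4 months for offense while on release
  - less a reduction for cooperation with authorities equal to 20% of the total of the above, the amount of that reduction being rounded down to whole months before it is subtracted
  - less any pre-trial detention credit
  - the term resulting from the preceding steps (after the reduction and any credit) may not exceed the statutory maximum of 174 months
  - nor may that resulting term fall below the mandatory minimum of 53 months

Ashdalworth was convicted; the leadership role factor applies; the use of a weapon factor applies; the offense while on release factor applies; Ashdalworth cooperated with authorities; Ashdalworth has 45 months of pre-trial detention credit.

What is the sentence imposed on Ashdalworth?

99 months

Leadership role enhancement: +41 months
Use of a weapon enhancement: +54 months
Offense while on release enhancement: +4 months
Adjusted term: 81 months + 41 months + 54 months + 4 months = 180 months
Cooperation with authorities reduction: 20% of 180 months = 36 months (rounded down)
After reduction: 180 − 36 = 144 months
Less pre-trial detention credit: 144 months − 45 months = 99 months
Cap at 174 months: 99 months is within the cap, no reduction.
Minimum 53 months: 99 months meets the minimum, no increase.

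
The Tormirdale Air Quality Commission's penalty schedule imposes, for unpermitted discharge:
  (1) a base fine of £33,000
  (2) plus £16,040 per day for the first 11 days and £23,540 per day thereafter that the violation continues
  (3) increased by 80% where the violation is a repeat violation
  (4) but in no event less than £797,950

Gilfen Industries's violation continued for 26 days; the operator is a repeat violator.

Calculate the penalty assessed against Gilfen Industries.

First 11 days: 11 × £16,040 = £176,440
Remaining days: (26 − 11) × £23,540 = £353,100
Per-day component: £176,440 + £353,100 = £529,540
Base plus per-day: £33,000 + £529,540 = £562,540
Enhancement: 80% of £562,540 = £450,032
Enhanced fine: £562,540 + £450,032 = £1,012,572
Minimum £797,950: £1,012,572 meets the minimum, no increase.

£1,012,572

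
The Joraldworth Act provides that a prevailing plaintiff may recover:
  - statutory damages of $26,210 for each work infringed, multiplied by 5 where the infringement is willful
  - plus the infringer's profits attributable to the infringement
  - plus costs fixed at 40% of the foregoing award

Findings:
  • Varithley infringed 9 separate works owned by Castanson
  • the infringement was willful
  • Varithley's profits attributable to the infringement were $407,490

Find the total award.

Statutory damages: 9 × $26,210 = $235,890
Multiplied by 5: 5 × $235,890 = $1,179,450
Combined award: $1,179,450 + $407,490 = $1,586,940
Costs: 40% of $1,586,940 = $634,776
Award plus costs: $1,586,940 + $634,776 = $2,221,716

Award: $2,221,716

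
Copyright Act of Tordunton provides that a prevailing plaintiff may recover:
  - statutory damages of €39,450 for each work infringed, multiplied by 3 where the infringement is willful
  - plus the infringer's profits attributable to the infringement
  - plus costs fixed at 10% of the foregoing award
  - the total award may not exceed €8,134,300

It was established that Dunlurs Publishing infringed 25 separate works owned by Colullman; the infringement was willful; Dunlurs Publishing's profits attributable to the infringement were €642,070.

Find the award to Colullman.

Statutory damages: 25 × €39,450 = €986,250
Trebled: 3 × €986,250 = €2,958,750
Combined award: €2,958,750 + €642,070 = €3,600,820
Costs: 10% of €3,600,820 = €360,082
Award plus costs: €3,600,820 + €360,082 = €3,960,902
Cap at €8,134,300: €3,960,902 is within the cap, no reduction.

€3,960,902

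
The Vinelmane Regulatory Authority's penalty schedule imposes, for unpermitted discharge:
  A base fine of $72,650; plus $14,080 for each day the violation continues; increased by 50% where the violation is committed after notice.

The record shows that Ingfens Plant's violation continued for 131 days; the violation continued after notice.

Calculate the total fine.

Per-day component: 131 × $14,080 = $1,844,480
Base plus per-day: $72,650 + $1,844,480 = $1,917,130
Enhancement: 50% of $1,917,130 = $958,565
Enhanced fine: $1,917,130 + $958,565 = $2,875,695

$2,875,695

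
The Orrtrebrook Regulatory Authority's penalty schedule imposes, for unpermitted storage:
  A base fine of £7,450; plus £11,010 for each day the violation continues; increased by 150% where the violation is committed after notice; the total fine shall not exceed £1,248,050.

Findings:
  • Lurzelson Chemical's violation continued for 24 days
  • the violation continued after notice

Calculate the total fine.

Per-day component: 24 × £11,010 = £264,240
Base plus per-day: £7,450 + £264,240 = £271,690
Enhancement: 150% of £271,690 = £407,535
Enhanced fine: £271,690 + £407,535 = £679,225
Cap at £1,248,050: £679,225 is within the cap, no reduction.

£679,225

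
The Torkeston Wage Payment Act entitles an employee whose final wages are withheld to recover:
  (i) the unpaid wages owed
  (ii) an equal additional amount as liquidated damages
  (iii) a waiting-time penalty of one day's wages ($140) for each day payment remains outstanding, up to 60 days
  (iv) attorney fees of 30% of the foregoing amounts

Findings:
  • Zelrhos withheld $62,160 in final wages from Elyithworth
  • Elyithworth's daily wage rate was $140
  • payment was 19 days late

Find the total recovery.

$165,074

Liquidated damages (equal amount): $62,160
Penalty days: min(19, 60) = 19
Waiting-time penalty: 19 × $140 = $2,660
Subtotal: $62,160 + $62,160 + $2,660 = $126,980
Attorney fees: 30% of $126,980 = $38,094
Total award: $126,980 + $38,094 = $165,074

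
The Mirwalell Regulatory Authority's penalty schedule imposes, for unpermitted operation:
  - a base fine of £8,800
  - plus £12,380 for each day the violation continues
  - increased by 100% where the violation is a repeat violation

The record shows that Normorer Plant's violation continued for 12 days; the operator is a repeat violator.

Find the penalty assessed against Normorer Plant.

Civil penalty: £314,720

Per-day component: 12 × £12,380 = £148,560
Base plus per-day: £8,800 + £148,560 = £157,360
Enhancement: 100% of £157,360 = £157,360
Enhanced fine: £157,360 + £157,360 = £314,720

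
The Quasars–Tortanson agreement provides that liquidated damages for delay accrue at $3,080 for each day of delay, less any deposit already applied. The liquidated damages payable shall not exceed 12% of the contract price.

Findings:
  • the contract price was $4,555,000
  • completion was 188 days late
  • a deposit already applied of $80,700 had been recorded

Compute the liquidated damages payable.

$498,340

Per-day damages: 188 × $3,080 = $579,040
Less deposit already applied: $579,040 − $80,700 = $498,340
Cap: 12% of $4,555,000 = $546,600
Cap at $546,600: $498,340 is within the cap, no reduction.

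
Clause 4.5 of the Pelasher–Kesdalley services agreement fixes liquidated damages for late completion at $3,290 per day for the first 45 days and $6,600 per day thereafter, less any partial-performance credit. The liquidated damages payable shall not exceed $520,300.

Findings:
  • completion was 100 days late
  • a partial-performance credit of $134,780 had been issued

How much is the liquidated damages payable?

First 45 days: 45 × $3,290 = $148,050
Remaining days: (100 − 45) × $6,600 = $363,000
Accrued per-day damages: $148,050 + $363,000 = $511,050
Less partial-performance credit: $511,050 − $134,780 = $376,270
Cap at $520,300: $376,270 is within the cap, no reduction.

$376,270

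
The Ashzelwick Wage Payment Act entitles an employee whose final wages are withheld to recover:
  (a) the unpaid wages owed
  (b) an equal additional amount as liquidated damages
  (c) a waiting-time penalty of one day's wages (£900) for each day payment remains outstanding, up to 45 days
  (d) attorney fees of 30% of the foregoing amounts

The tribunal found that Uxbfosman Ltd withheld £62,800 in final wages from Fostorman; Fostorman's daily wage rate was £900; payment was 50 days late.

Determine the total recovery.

£215,930

Liquidated damages (equal amount): £62,800
Penalty days: min(50, 45) = 45
Waiting-time penalty: 45 × £900 = £40,500
Subtotal: £62,800 + £62,800 + £40,500 = £166,100
Attorney fees: 30% of £166,100 = £49,830
Total award: £166,100 + £49,830 = £215,930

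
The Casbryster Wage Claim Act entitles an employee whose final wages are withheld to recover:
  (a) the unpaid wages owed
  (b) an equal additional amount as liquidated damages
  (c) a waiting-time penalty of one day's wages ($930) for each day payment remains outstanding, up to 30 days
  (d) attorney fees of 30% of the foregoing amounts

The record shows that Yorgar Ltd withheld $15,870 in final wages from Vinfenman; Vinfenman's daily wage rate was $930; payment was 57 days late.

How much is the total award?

Liquidated damages (equal amount): $15,870
Penalty days: min(57, 30) = 30
Waiting-time penalty: 30 × $930 = $27,900
Subtotal: $15,870 + $15,870 + $27,900 = $59,640
Attorney fees: 30% of $59,640 = $17,892
Total award: $59,640 + $17,892 = $77,532

$77,532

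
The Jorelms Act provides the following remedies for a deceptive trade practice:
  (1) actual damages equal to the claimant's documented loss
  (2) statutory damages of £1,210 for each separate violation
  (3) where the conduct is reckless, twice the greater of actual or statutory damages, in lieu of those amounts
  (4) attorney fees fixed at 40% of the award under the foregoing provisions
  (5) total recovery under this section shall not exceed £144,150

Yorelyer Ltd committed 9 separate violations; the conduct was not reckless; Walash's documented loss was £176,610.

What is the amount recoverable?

£144,150

Statutory damages: 9 × £1,210 = £10,890
Conduct not reckless: the in-lieu enhancement does not apply.
Actual plus statutory damages: £176,610 + £10,890 = £187,500
Attorney fees: 40% of £187,500 = £75,000
Total before cap: £187,500 + £75,000 = £262,500
Cap at £144,150: £262,500 exceeds the cap → £144,150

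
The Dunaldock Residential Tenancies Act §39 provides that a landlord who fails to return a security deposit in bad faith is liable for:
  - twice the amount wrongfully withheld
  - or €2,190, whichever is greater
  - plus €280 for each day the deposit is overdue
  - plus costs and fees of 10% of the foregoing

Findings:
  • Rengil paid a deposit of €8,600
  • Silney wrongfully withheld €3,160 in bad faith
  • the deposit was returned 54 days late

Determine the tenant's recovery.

€23,584

Doubled: 2 × €3,160 = €6,320
Minimum €2,190: €6,320 meets the minimum, no increase.
Late-return penalty: 54 × €280 = €15,120
Damages plus late penalty: €6,320 + €15,120 = €21,440
Costs and fees: 10% of €21,440 = €2,144
Total recovery: €21,440 + €2,144 = €23,584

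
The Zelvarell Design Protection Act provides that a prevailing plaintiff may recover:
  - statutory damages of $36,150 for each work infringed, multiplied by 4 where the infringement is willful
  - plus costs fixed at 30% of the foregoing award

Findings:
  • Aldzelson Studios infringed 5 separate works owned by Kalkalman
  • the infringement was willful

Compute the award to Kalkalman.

$939,900

Statutory damages: 5 × $36,150 = $180,750
Multiplied by 4: 4 × $180,750 = $723,000
Costs: 30% of $723,000 = $216,900
Award plus costs: $723,000 + $216,900 = $939,900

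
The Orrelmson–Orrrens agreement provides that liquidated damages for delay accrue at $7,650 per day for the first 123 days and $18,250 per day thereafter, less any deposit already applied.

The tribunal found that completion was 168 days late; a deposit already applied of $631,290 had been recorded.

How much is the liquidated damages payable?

First 123 days: 123 × $7,650 = $940,950
Remaining days: (168 − 123) × $18,250 = $821,250
Accrued per-day damages: $940,950 + $821,250 = $1,762,200
Less deposit already applied: $1,762,200 − $631,290 = $1,130,910

$1,130,910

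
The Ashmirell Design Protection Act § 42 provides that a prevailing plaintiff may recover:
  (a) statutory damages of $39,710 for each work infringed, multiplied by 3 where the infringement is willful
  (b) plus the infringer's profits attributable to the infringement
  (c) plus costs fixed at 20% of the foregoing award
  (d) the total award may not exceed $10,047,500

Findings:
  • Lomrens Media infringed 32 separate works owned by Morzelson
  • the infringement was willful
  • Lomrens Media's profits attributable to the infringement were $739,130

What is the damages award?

Statutory damages: 32 × $39,710 = $1,270,720
Trebled: 3 × $1,270,720 = $3,812,160
Combined award: $3,812,160 + $739,130 = $4,551,290
Costs: 20% of $4,551,290 = $910,258
Award plus costs: $4,551,290 + $910,258 = $5,461,548
Cap at $10,047,500: $5,461,548 is within the cap, no reduction.

$5,461,548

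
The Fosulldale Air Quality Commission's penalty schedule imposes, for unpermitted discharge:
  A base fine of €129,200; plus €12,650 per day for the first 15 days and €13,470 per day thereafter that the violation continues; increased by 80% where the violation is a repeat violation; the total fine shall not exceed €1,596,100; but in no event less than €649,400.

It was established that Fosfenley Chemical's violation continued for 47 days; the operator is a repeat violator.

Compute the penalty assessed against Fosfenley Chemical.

€1,349,982

First 15 days: 15 × €12,650 = €189,750
Remaining days: (47 − 15) × €13,470 = €431,040
Per-day component: €189,750 + €431,040 = €620,790
Base plus per-day: €129,200 + €620,790 = €749,990
Enhancement: 80% of €749,990 = €599,992
Enhanced fine: €749,990 + €599,992 = €1,349,982
Cap at €1,596,100: €1,349,982 is within the cap, no reduction.
Minimum €649,400: €1,349,982 meets the minimum, no increase.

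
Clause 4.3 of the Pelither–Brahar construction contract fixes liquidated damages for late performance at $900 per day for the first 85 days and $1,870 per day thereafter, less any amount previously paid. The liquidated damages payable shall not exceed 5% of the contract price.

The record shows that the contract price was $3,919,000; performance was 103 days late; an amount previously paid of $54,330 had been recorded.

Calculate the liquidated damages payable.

First 85 days: 85 × $900 = $76,500
Remaining days: (103 − 85) × $1,870 = $33,660
Accrued per-day damages: $76,500 + $33,660 = $110,160
Less amount previously paid: $110,160 − $54,330 = $55,830
Cap: 5% of $3,919,000 = $195,950
Cap at $195,950: $55,830 is within the cap, no reduction.

$55,830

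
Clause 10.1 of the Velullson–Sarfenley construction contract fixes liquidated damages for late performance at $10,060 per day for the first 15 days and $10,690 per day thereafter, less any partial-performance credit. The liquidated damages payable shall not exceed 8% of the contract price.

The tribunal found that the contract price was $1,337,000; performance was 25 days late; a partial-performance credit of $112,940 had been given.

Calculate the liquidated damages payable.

First 15 days: 15 × $10,060 = $150,900
Remaining days: (25 − 15) × $10,690 = $106,900
Accrued per-day damages: $150,900 + $106,900 = $257,800
Less partial-performance credit: $257,800 − $112,940 = $144,860
Cap: 8% of $1,337,000 = $106,960
Cap at $106,960: $144,860 exceeds the cap → $106,960

$106,960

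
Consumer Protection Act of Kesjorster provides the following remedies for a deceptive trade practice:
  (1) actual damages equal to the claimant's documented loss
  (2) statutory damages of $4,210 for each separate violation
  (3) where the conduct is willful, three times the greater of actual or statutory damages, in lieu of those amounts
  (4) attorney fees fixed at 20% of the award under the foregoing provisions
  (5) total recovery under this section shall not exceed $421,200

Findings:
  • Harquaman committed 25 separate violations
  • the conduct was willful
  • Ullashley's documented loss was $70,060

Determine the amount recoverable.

Statutory damages: 25 × $4,210 = $105,250
Greater of actual damages ($70,060) or statutory damages ($105,250): $105,250
Trebled: 3 × $105,250 = $315,750
Attorney fees: 20% of $315,750 = $63,150
Total before cap: $315,750 + $63,150 = $378,900
Cap at $421,200: $378,900 is within the cap, no reduction.

Total recovery: $378,900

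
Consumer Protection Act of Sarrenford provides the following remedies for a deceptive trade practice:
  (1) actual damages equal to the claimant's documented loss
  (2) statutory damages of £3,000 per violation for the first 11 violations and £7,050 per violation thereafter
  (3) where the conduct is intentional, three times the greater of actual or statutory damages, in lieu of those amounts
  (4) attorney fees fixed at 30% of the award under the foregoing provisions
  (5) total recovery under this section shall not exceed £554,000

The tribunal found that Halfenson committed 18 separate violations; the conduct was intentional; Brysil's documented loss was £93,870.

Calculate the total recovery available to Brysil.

First 11 violations: 11 × £3,000 = £33,000
Remaining violations: (18 − 11) × £7,050 = £49,350
Statutory damages: £33,000 + £49,350 = £82,350
Greater of actual damages (£93,870) or statutory damages (£82,350): £93,870
Trebled: 3 × £93,870 = £281,610
Attorney fees: 30% of £281,610 = £84,483
Total before cap: £281,610 + £84,483 = £366,093
Cap at £554,000: £366,093 is within the cap, no reduction.

£366,093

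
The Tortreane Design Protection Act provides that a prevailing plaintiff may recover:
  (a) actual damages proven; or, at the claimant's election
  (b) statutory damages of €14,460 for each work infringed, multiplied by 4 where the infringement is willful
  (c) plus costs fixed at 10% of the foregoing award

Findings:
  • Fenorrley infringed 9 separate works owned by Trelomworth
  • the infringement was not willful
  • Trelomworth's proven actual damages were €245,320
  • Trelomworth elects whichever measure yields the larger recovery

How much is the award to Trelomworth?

Statutory damages: 9 × €14,460 = €130,140
Infringement not willful: no ×4 enhancement.
Greater of actual damages (€245,320) or statutory damages (€130,140): €245,320
Costs: 10% of €245,320 = €24,532
Award plus costs: €245,320 + €24,532 = €269,852

€269,852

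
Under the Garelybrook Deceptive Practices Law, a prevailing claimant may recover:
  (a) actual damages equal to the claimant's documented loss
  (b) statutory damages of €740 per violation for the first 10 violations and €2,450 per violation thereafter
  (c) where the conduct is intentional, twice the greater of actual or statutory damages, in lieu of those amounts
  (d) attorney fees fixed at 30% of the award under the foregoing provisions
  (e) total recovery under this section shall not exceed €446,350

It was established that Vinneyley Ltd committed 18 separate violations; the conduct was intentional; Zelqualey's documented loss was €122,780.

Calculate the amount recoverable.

First 10 violations: 10 × €740 = €7,400
Remaining violations: (18 − 10) × €2,450 = €19,600
Statutory damages: €7,400 + €19,600 = €27,000
Greater of actual damages (€122,780) or statutory damages (€27,000): €122,780
Doubled: 2 × €122,780 = €245,560
Attorney fees: 30% of €245,560 = €73,668
Total before cap: €245,560 + €73,668 = €319,228
Cap at €446,350: €319,228 is within the cap, no reduction.

€319,228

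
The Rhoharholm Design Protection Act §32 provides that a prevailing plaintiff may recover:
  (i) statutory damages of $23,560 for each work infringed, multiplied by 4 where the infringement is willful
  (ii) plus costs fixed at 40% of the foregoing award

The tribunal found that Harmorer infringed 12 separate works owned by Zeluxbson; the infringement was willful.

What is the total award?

Statutory damages: 12 × $23,560 = $282,720
Multiplied by 4: 4 × $282,720 = $1,130,880
Costs: 40% of $1,130,880 = $452,352
Award plus costs: $1,130,880 + $452,352 = $1,583,232

$1,583,232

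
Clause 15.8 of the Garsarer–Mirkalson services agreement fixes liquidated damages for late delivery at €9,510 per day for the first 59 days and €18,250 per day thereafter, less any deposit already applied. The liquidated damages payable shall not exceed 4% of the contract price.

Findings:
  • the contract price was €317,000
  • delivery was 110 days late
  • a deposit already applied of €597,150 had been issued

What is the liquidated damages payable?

First 59 days: 59 × €9,510 = €561,090
Remaining days: (110 − 59) × €18,250 = €930,750
Accrued per-day damages: €561,090 + €930,750 = €1,491,840
Less deposit already applied: €1,491,840 − €597,150 = €894,690
Cap: 4% of €317,000 = €12,680
Cap at €12,680: €894,690 exceeds the cap → €12,680

€12,680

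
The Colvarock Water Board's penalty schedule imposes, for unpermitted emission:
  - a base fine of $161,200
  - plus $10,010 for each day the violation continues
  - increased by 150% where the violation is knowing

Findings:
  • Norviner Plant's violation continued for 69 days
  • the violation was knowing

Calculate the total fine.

$2,129,725

Per-day component: 69 × $10,010 = $690,690
Base plus per-day: $161,200 + $690,690 = $851,890
Enhancement: 150% of $851,890 = $1,277,835
Enhanced fine: $851,890 + $1,277,835 = $2,129,725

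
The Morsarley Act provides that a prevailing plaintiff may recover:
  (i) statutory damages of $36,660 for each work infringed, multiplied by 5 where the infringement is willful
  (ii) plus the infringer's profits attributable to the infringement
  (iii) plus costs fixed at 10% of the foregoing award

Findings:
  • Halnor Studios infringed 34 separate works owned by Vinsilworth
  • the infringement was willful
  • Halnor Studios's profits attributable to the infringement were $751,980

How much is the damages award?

$7,682,598

Statutory damages: 34 × $36,660 = $1,246,440
Multiplied by 5: 5 × $1,246,440 = $6,232,200
Combined award: $6,232,200 + $751,980 = $6,984,180
Costs: 10% of $6,984,180 = $698,418
Award plus costs: $6,984,180 + $698,418 = $7,682,598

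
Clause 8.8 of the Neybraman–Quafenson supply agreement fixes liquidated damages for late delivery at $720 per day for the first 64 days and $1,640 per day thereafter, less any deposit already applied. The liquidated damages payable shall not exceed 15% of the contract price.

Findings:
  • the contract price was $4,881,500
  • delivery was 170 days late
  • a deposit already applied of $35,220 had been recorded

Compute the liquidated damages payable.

$184,700

First 64 days: 64 × $720 = $46,080
Remaining days: (170 − 64) × $1,640 = $173,840
Accrued per-day damages: $46,080 + $173,840 = $219,920
Less deposit already applied: $219,920 − $35,220 = $184,700
Cap: 15% of $4,881,500 = $732,225
Cap at $732,225: $184,700 is within the cap, no reduction.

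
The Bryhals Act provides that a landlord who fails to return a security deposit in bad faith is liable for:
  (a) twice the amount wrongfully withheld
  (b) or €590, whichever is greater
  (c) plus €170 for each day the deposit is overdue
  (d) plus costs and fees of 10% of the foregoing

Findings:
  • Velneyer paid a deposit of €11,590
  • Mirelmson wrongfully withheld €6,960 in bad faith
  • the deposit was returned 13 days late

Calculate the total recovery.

€17,743

Doubled: 2 × €6,960 = €13,920
Minimum €590: €13,920 meets the minimum, no increase.
Late-return penalty: 13 × €170 = €2,210
Damages plus late penalty: €13,920 + €2,210 = €16,130
Costs and fees: 10% of €16,130 = €1,613
Total recovery: €16,130 + €1,613 = €17,743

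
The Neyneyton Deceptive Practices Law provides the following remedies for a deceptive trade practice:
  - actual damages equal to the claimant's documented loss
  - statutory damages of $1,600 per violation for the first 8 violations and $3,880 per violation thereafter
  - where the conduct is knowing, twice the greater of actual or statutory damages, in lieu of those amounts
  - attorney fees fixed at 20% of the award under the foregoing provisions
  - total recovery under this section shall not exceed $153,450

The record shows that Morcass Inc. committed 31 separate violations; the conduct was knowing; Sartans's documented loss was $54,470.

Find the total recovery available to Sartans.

$153,450

First 8 violations: 8 × $1,600 = $12,800
Remaining violations: (31 − 8) × $3,880 = $89,240
Statutory damages: $12,800 + $89,240 = $102,040
Greater of actual damages ($54,470) or statutory damages ($102,040): $102,040
Doubled: 2 × $102,040 = $204,080
Attorney fees: 20% of $204,080 = $40,816
Total before cap: $204,080 + $40,816 = $244,896
Cap at $153,450: $244,896 exceeds the cap → $153,450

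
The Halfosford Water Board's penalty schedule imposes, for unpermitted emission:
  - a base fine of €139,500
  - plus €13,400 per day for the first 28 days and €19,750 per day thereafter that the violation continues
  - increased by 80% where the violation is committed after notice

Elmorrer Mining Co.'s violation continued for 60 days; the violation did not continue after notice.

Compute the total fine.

First 28 days: 28 × €13,400 = €375,200
Remaining days: (60 − 28) × €19,750 = €632,000
Per-day component: €375,200 + €632,000 = €1,007,200
Base plus per-day: €139,500 + €1,007,200 = €1,146,700
The violation did not continue after notice: no 80% increase.

€1,146,700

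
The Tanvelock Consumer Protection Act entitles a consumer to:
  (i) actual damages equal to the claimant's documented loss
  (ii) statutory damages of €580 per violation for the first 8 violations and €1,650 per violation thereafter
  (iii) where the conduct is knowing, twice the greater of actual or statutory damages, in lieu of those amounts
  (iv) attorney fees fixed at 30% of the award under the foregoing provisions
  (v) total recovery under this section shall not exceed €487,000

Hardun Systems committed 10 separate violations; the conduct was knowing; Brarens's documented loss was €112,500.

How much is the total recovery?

First 8 violations: 8 × €580 = €4,640
Remaining violations: (10 − 8) × €1,650 = €3,300
Statutory damages: €4,640 + €3,300 = €7,940
Greater of actual damages (€112,500) or statutory damages (€7,940): €112,500
Doubled: 2 × €112,500 = €225,000
Attorney fees: 30% of €225,000 = €67,500
Total before cap: €225,000 + €67,500 = €292,500
Cap at €487,000: €292,500 is within the cap, no reduction.

€292,500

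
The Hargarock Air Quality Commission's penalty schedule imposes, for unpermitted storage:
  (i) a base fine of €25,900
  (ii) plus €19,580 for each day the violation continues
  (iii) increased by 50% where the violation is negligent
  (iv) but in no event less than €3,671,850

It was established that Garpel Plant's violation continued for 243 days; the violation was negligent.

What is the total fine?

€7,175,760

Per-day component: 243 × €19,580 = €4,757,940
Base plus per-day: €25,900 + €4,757,940 = €4,783,840
Enhancement: 50% of €4,783,840 = €2,391,920
Enhanced fine: €4,783,840 + €2,391,920 = €7,175,760
Minimum €3,671,850: €7,175,760 meets the minimum, no increase.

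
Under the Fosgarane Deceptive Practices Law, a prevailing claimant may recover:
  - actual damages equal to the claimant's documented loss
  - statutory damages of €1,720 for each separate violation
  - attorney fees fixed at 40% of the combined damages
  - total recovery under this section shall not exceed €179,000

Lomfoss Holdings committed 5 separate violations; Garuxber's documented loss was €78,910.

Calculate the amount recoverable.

€122,514

Statutory damages: 5 × €1,720 = €8,600
Combined damages: €78,910 + €8,600 = €87,510
Attorney fees: 40% of €87,510 = €35,004
Total before cap: €87,510 + €35,004 = €122,514
Cap at €179,000: €122,514 is within the cap, no reduction.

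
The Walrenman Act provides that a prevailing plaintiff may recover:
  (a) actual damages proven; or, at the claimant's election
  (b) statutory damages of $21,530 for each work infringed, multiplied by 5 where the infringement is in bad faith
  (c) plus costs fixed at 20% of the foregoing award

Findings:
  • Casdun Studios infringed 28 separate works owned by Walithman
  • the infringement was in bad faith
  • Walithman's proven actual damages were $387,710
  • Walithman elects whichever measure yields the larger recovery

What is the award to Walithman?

$3,617,040

Statutory damages: 28 × $21,530 = $602,840
Multiplied by 5: 5 × $602,840 = $3,014,200
Greater of actual damages ($387,710) or enhanced statutory damages ($3,014,200): $3,014,200
Costs: 20% of $3,014,200 = $602,840
Award plus costs: $3,014,200 + $602,840 = $3,617,040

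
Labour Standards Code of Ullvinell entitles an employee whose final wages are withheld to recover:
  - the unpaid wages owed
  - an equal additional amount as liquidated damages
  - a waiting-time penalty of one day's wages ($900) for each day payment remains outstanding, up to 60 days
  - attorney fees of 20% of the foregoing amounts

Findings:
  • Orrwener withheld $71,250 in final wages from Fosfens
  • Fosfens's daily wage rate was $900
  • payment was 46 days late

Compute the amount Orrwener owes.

Liquidated damages (equal amount): $71,250
Penalty days: min(46, 60) = 46
Waiting-time penalty: 46 × $900 = $41,400
Subtotal: $71,250 + $71,250 + $41,400 = $183,900
Attorney fees: 20% of $183,900 = $36,780
Total award: $183,900 + $36,780 = $220,680

$220,680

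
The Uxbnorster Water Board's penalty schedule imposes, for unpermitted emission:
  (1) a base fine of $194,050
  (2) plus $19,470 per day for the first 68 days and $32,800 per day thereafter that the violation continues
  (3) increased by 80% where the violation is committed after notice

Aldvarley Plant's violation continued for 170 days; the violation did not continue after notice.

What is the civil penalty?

First 68 days: 68 × $19,470 = $1,323,960
Remaining days: (170 − 68) × $32,800 = $3,345,600
Per-day component: $1,323,960 + $3,345,600 = $4,669,560
Base plus per-day: $194,050 + $4,669,560 = $4,863,610
The violation did not continue after notice: no 80% increase.

$4,863,610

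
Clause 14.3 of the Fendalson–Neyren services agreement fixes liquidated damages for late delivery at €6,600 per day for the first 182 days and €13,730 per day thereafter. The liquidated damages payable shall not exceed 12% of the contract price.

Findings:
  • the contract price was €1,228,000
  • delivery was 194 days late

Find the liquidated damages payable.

Liquidated damages: €147,360

First 182 days: 182 × €6,600 = €1,201,200
Remaining days: (194 − 182) × €13,730 = €164,760
Accrued per-day damages: €1,201,200 + €164,760 = €1,365,960
Cap: 12% of €1,228,000 = €147,360
Cap at €147,360: €1,365,960 exceeds the cap → €147,360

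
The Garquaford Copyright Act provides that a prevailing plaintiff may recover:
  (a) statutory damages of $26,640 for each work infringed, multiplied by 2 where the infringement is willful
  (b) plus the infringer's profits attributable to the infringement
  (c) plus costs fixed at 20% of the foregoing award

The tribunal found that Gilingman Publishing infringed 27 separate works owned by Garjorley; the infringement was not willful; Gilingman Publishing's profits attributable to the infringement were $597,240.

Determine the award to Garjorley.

$1,579,824

Statutory damages: 27 × $26,640 = $719,280
Infringement not willful: no ×2 enhancement.
Combined award: $719,280 + $597,240 = $1,316,520
Costs: 20% of $1,316,520 = $263,304
Award plus costs: $1,316,520 + $263,304 = $1,579,824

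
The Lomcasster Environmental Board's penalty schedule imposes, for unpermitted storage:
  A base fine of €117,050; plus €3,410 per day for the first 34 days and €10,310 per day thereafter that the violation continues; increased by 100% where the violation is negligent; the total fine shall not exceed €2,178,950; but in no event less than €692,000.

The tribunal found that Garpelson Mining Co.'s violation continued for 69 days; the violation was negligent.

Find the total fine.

First 34 days: 34 × €3,410 = €115,940
Remaining days: (69 − 34) × €10,310 = €360,850
Per-day component: €115,940 + €360,850 = €476,790
Base plus per-day: €117,050 + €476,790 = €593,840
Enhancement: 100% of €593,840 = €593,840
Enhanced fine: €593,840 + €593,840 = €1,187,680
Cap at €2,178,950: €1,187,680 is within the cap, no reduction.
Minimum €692,000: €1,187,680 meets the minimum, no increase.

€1,187,680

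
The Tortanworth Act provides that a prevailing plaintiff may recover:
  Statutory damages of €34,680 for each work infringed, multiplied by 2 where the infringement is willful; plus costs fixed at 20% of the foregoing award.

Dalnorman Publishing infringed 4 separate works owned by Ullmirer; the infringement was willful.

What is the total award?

Statutory damages: 4 × €34,680 = €138,720
Doubled: 2 × €138,720 = €277,440
Costs: 20% of €277,440 = €55,488
Award plus costs: €277,440 + €55,488 = €332,928

Award: €332,928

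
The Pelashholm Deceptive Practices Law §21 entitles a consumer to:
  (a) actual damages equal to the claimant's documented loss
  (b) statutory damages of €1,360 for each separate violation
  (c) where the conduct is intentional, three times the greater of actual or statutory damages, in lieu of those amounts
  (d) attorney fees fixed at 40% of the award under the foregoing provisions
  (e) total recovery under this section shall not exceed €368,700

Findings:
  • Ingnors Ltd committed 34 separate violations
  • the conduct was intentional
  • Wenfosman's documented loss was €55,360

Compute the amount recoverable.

€232,512

Statutory damages: 34 × €1,360 = €46,240
Greater of actual damages (€55,360) or statutory damages (€46,240): €55,360
Trebled: 3 × €55,360 = €166,080
Attorney fees: 40% of €166,080 = €66,432
Total before cap: €166,080 + €66,432 = €232,512
Cap at €368,700: €232,512 is within the cap, no reduction.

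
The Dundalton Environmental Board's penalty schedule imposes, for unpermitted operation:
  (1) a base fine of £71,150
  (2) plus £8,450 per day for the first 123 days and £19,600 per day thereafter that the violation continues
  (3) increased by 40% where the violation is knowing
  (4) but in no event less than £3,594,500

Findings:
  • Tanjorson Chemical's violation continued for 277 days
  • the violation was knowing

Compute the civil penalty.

£5,780,460

First 123 days: 123 × £8,450 = £1,039,350
Remaining days: (277 − 123) × £19,600 = £3,018,400
Per-day component: £1,039,350 + £3,018,400 = £4,057,750
Base plus per-day: £71,150 + £4,057,750 = £4,128,900
Enhancement: 40% of £4,128,900 = £1,651,560
Enhanced fine: £4,128,900 + £1,651,560 = £5,780,460
Minimum £3,594,500: £5,780,460 meets the minimum, no increase.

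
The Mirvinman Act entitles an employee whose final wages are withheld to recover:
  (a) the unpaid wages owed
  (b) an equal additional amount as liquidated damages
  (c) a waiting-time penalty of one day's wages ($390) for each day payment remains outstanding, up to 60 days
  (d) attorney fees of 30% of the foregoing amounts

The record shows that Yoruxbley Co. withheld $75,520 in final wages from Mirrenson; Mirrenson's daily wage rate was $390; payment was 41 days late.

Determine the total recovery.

$217,139

Liquidated damages (equal amount): $75,520
Penalty days: min(41, 60) = 41
Waiting-time penalty: 41 × $390 = $15,990
Subtotal: $75,520 + $75,520 + $15,990 = $167,030
Attorney fees: 30% of $167,030 = $50,109
Total award: $167,030 + $50,109 = $217,139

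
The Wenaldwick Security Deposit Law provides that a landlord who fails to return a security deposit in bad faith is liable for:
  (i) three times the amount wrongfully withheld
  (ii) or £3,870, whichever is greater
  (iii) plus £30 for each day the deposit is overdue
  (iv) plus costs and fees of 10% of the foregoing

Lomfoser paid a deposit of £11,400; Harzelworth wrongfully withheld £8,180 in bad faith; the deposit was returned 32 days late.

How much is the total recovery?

Trebled: 3 × £8,180 = £24,540
Minimum £3,870: £24,540 meets the minimum, no increase.
Late-return penalty: 32 × £30 = £960
Damages plus late penalty: £24,540 + £960 = £25,500
Costs and fees: 10% of £25,500 = £2,550
Total recovery: £25,500 + £2,550 = £28,050

£28,050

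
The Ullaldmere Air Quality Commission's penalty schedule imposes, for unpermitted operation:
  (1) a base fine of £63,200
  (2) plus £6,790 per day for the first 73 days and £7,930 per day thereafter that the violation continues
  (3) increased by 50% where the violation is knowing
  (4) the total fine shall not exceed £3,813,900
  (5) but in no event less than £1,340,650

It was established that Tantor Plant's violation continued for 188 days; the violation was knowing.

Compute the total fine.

£2,206,230

First 73 days: 73 × £6,790 = £495,670
Remaining days: (188 − 73) × £7,930 = £911,950
Per-day component: £495,670 + £911,950 = £1,407,620
Base plus per-day: £63,200 + £1,407,620 = £1,470,820
Enhancement: 50% of £1,470,820 = £735,410
Enhanced fine: £1,470,820 + £735,410 = £2,206,230
Cap at £3,813,900: £2,206,230 is within the cap, no reduction.
Minimum £1,340,650: £2,206,230 meets the minimum, no increase.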